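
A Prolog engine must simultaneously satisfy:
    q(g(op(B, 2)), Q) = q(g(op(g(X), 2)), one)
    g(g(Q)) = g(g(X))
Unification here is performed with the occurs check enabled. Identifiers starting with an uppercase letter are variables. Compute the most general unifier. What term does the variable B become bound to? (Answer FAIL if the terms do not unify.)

g(one)

Decompose q/2: g(op(B, 2)) = g(op(g(X), 2)),  Q = one.
Decompose g/1: op(B, 2) = op(g(X), 2).
Decompose op/2: B = g(X),  2 = 2.
Bind B := g(X); no other remaining equation mentions B.
Delete trivial equation 2 = 2.
Bind Q := one; substituting into the remaining equation gives: g(g(one)) = g(g(X)).
Decompose g/1: g(one) = g(X).
Decompose g/1: one = X.
Bind X := one. Substituting into the earlier binding gives B := g(one).
MGU = { B ↦ g(one), Q ↦ one, X ↦ one }, so B ↦ g(one).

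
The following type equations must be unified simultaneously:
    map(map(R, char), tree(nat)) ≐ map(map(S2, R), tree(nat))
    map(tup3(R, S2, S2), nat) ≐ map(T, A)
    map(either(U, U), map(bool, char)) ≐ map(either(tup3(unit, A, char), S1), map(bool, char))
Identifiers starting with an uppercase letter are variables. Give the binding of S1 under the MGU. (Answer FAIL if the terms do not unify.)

Decompose map/2: map(R, char) ≐ map(S2, R),  tree(nat) ≐ tree(nat).
Decompose map/2: R ≐ S2,  char ≐ R.
Bind R := S2; substituting into the 2 remaining equations that mention R gives: char ≐ S2,  map(tup3(S2, S2, S2), nat) ≐ map(T, A).
Bind S2 := char; substituting into the one remaining equation that mentions S2 gives: map(tup3(char, char, char), nat) ≐ map(T, A). Substituting into the earlier binding gives R := char.
Delete trivial equation tree(nat) ≐ tree(nat).
Decompose map/2: tup3(char, char, char) ≐ T,  nat ≐ A.
Bind T := tup3(char, char, char); no other remaining equation mentions T.
Bind A := nat; substituting into the remaining equation gives: map(either(U, U), map(bool, char)) ≐ map(either(tup3(unit, nat, char), S1), map(bool, char)).
Decompose map/2: either(U, U) ≐ either(tup3(unit, nat, char), S1),  map(bool, char) ≐ map(bool, char).
Decompose either/2: U ≐ tup3(unit, nat, char),  U ≐ S1.
Bind U := tup3(unit, nat, char); substituting into the one remaining equation that mentions U gives: tup3(unit, nat, char) ≐ S1.
Bind S1 := tup3(unit, nat, char); no other remaining equation mentions S1.
Delete trivial equation map(bool, char) ≐ map(bool, char).
MGU = { R := char, S2 := char, T := tup3(char, char, char), A := nat, U := tup3(unit, nat, char), S1 := tup3(unit, nat, char) }, so S1 := tup3(unit, nat, char).

tup3(unit, nat, char)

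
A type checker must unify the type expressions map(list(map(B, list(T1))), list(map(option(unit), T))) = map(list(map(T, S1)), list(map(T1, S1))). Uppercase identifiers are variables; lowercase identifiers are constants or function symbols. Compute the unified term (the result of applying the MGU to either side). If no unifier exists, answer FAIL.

Decompose map/2: list(map(B, list(T1))) = list(map(T, S1)),  list(map(option(unit), T)) = list(map(T1, S1)).
Decompose list/1: map(B, list(T1)) = map(T, S1).
Decompose map/2: B = T,  list(T1) = S1.
Bind B := T; no other remaining equation mentions B.
Bind S1 := list(T1); substituting into the remaining equation gives: list(map(option(unit), T)) = list(map(T1, list(T1))).
Decompose list/1: map(option(unit), T) = map(T1, list(T1)).
Decompose map/2: option(unit) = T1,  T = list(T1).
Bind T1 := option(unit); substituting into the remaining equation gives: T = list(option(unit)). Substituting into the earlier binding gives S1 := list(option(unit)).
Bind T := list(option(unit)). Substituting into the earlier binding gives B := list(option(unit)).
Applying the MGU to either side gives map(list(map(list(option(unit)), list(option(unit)))), list(map(option(unit), list(option(unit))))).

map(list(map(list(option(unit)), list(option(unit)))), list(map(option(unit), list(option(unit)))))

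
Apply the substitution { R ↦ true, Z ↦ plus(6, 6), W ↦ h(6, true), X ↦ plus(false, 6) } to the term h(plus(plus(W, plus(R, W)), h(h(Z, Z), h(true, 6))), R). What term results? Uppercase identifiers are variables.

h(plus(plus(h(6, true), plus(true, h(6, true))), h(h(plus(6, 6), plus(6, 6)), h(true, 6))), true)

Replace each occurrence of R with true.
Replace each occurrence of Z with plus(6, 6).
Replace each occurrence of W with h(6, true).
Result: h(plus(plus(h(6, true), plus(true, h(6, true))), h(h(plus(6, 6), plus(6, 6)), h(true, 6))), true).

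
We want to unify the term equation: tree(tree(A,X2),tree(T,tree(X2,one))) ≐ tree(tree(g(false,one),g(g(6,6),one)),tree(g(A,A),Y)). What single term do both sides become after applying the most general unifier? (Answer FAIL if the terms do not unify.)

Decompose tree/2: tree(A,X2) ≐ tree(g(false,one),g(g(6,6),one)),  tree(T,tree(X2,one)) ≐ tree(g(A,A),Y).
Decompose tree/2: A ≐ g(false,one),  X2 ≐ g(g(6,6),one).
Bind A := g(false,one); substituting into the one remaining equation that mentions A gives: tree(T,tree(X2,one)) ≐ tree(g(g(false,one),g(false,one)),Y).
Bind X2 := g(g(6,6),one); substituting into the remaining equation gives: tree(T,tree(g(g(6,6),one),one)) ≐ tree(g(g(false,one),g(false,one)),Y).
Decompose tree/2: T ≐ g(g(false,one),g(false,one)),  tree(g(g(6,6),one),one) ≐ Y.
Bind T := g(g(false,one),g(false,one)); no other remaining equation mentions T.
Bind Y := tree(g(g(6,6),one),one).
Applying the MGU to either side gives tree(tree(g(false,one),g(g(6,6),one)),tree(g(g(false,one),g(false,one)),tree(g(g(6,6),one),one))).

tree(tree(g(false,one),g(g(6,6),one)),tree(g(g(false,one),g(false,one)),tree(g(g(6,6),one),one)))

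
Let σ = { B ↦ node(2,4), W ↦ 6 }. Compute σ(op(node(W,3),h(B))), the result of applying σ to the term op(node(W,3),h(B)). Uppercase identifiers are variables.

op(node(6,3),h(node(2,4)))

Replace each occurrence of B with node(2,4).
Replace each occurrence of W with 6.
Result: op(node(6,3),h(node(2,4))).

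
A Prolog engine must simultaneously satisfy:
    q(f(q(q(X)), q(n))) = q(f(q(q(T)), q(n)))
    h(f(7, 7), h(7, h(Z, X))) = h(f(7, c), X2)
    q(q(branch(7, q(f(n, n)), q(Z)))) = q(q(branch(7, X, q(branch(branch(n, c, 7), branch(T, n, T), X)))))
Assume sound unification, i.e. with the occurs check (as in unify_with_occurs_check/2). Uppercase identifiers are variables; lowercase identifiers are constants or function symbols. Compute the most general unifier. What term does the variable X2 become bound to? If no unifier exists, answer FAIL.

FAIL

Decompose q/1: f(q(q(X)), q(n)) = f(q(q(T)), q(n)).
Decompose f/2: q(q(X)) = q(q(T)),  q(n) = q(n).
Decompose q/1: q(X) = q(T).
Decompose q/1: X = T.
Bind X := T; substituting into the 2 remaining equations that mention X gives: h(f(7, 7), h(7, h(Z, T))) = h(f(7, c), X2),  q(q(branch(7, q(f(n, n)), q(Z)))) = q(q(branch(7, T, q(branch(branch(n, c, 7), branch(T, n, T), T))))).
Delete trivial equation q(n) = q(n).
Decompose h/2: f(7, 7) = f(7, c),  h(7, h(Z, T)) = X2.
Decompose f/2: 7 = 7,  7 = c.
Delete trivial equation 7 = 7.
Clash: constants 7 and c differ; no unifier exists.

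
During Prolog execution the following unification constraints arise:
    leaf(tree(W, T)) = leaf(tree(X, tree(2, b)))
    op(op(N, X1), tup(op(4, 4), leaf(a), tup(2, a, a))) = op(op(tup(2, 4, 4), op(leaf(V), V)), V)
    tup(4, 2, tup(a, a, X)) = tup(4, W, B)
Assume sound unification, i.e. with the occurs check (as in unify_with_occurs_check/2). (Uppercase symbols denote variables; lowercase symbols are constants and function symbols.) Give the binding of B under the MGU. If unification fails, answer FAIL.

tup(a, a, 2)

Decompose leaf/1: tree(W, T) = tree(X, tree(2, b)).
Decompose tree/2: W = X,  T = tree(2, b).
Bind W := X; substituting into the one remaining equation that mentions W gives: tup(4, 2, tup(a, a, X)) = tup(4, X, B).
Bind T := tree(2, b); no other remaining equation mentions T.
Decompose op/2: op(N, X1) = op(tup(2, 4, 4), op(leaf(V), V)),  tup(op(4, 4), leaf(a), tup(2, a, a)) = V.
Decompose op/2: N = tup(2, 4, 4),  X1 = op(leaf(V), V).
Bind N := tup(2, 4, 4); no other remaining equation mentions N.
Bind X1 := op(leaf(V), V); no other remaining equation mentions X1.
Bind V := tup(op(4, 4), leaf(a), tup(2, a, a)); no other remaining equation mentions V. Substituting into the earlier binding gives X1 := op(leaf(tup(op(4, 4), leaf(a), tup(2, a, a))), tup(op(4, 4), leaf(a), tup(2, a, a))).
Decompose tup/3: 4 = 4,  2 = X,  tup(a, a, X) = B.
Delete trivial equation 4 = 4.
Bind X := 2; substituting into the remaining equation gives: tup(a, a, 2) = B. Substituting into the earlier binding gives W := 2.
Bind B := tup(a, a, 2).
MGU = { W -> 2, T -> tree(2, b), N -> tup(2, 4, 4), X1 -> op(leaf(tup(op(4, 4), leaf(a), tup(2, a, a))), tup(op(4, 4), leaf(a), tup(2, a, a))), V -> tup(op(4, 4), leaf(a), tup(2, a, a)), X -> 2, B -> tup(a, a, 2) }, so B -> tup(a, a, 2).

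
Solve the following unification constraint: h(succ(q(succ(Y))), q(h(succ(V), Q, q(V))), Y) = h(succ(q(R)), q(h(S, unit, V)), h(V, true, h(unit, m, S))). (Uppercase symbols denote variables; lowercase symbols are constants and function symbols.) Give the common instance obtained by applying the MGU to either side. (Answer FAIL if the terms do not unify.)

FAIL

Decompose h/3: succ(q(succ(Y))) = succ(q(R)),  q(h(succ(V), Q, q(V))) = q(h(S, unit, V)),  Y = h(V, true, h(unit, m, S)).
Decompose succ/1: q(succ(Y)) = q(R).
Decompose q/1: succ(Y) = R.
Bind R := succ(Y); no other remaining equation mentions R.
Decompose q/1: h(succ(V), Q, q(V)) = h(S, unit, V).
Decompose h/3: succ(V) = S,  Q = unit,  q(V) = V.
Bind S := succ(V); substituting into the one remaining equation that mentions S gives: Y = h(V, true, h(unit, m, succ(V))).
Bind Q := unit; no other remaining equation mentions Q.
Occurs check fails: V occurs in q(V); the equation V = q(V) has no finite solution.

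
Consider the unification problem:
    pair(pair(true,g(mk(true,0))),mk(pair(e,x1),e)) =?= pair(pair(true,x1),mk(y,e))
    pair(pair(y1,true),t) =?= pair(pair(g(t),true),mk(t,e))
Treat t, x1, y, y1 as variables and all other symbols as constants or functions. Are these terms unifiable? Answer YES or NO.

Decompose pair/2: pair(true,g(mk(true,0))) =?= pair(true,x1),  mk(pair(e,x1),e) =?= mk(y,e).
Decompose pair/2: true =?= true,  g(mk(true,0)) =?= x1.
Delete trivial equation true =?= true.
Bind x1 := g(mk(true,0)); substituting into the one remaining equation that mentions x1 gives: mk(pair(e,g(mk(true,0))),e) =?= mk(y,e).
Decompose mk/2: pair(e,g(mk(true,0))) =?= y,  e =?= e.
Bind y := pair(e,g(mk(true,0))); no other remaining equation mentions y.
Delete trivial equation e =?= e.
Decompose pair/2: pair(y1,true) =?= pair(g(t),true),  t =?= mk(t,e).
Decompose pair/2: y1 =?= g(t),  true =?= true.
Bind y1 := g(t); no other remaining equation mentions y1.
Delete trivial equation true =?= true.
Occurs check fails: t occurs in mk(t,e); the equation t =?= mk(t,e) has no finite solution.

NO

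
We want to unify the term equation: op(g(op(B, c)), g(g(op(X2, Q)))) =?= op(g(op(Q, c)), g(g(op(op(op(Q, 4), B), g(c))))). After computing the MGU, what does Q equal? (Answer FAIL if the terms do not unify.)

Decompose op/2: g(op(B, c)) =?= g(op(Q, c)),  g(g(op(X2, Q))) =?= g(g(op(op(op(Q, 4), B), g(c)))).
Decompose g/1: op(B, c) =?= op(Q, c).
Decompose op/2: B =?= Q,  c =?= c.
Bind B := Q; substituting into the one remaining equation that mentions B gives: g(g(op(X2, Q))) =?= g(g(op(op(op(Q, 4), Q), g(c)))).
Delete trivial equation c =?= c.
Decompose g/1: g(op(X2, Q)) =?= g(op(op(op(Q, 4), Q), g(c))).
Decompose g/1: op(X2, Q) =?= op(op(op(Q, 4), Q), g(c)).
Decompose op/2: X2 =?= op(op(Q, 4), Q),  Q =?= g(c).
Bind X2 := op(op(Q, 4), Q); no other remaining equation mentions X2.
Bind Q := g(c). Substituting into the earlier bindings gives B := g(c), X2 := op(op(g(c), 4), g(c)).
MGU = { B -> g(c), X2 -> op(op(g(c), 4), g(c)), Q -> g(c) }, so Q -> g(c).

g(c)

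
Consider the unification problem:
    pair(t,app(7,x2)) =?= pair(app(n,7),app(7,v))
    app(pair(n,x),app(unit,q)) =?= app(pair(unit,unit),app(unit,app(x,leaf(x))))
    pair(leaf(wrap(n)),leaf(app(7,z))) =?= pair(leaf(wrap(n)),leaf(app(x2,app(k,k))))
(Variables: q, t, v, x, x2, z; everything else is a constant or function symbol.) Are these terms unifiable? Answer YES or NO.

Decompose pair/2: t =?= app(n,7),  app(7,x2) =?= app(7,v).
Bind t := app(n,7); no other remaining equation mentions t.
Decompose app/2: 7 =?= 7,  x2 =?= v.
Delete trivial equation 7 =?= 7.
Bind x2 := v; substituting into the one remaining equation that mentions x2 gives: pair(leaf(wrap(n)),leaf(app(7,z))) =?= pair(leaf(wrap(n)),leaf(app(v,app(k,k)))).
Decompose app/2: pair(n,x) =?= pair(unit,unit),  app(unit,q) =?= app(unit,app(x,leaf(x))).
Decompose pair/2: n =?= unit,  x =?= unit.
Clash: constants n and unit differ; no unifier exists.

NO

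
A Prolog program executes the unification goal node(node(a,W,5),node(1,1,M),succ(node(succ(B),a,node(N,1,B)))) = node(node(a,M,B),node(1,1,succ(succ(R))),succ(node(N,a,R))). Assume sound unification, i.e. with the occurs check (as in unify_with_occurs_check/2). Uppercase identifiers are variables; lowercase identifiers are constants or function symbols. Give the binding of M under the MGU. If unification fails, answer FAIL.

succ(succ(node(succ(5),1,5)))

Decompose node/3: node(a,W,5) = node(a,M,B),  node(1,1,M) = node(1,1,succ(succ(R))),  succ(node(succ(B),a,node(N,1,B))) = succ(node(N,a,R)).
Decompose node/3: a = a,  W = M,  5 = B.
Delete trivial equation a = a.
Bind W := M; no other remaining equation mentions W.
Bind B := 5; substituting into the one remaining equation that mentions B gives: succ(node(succ(5),a,node(N,1,5))) = succ(node(N,a,R)).
Decompose node/3: 1 = 1,  1 = 1,  M = succ(succ(R)).
Delete trivial equation 1 = 1.
Delete trivial equation 1 = 1.
Bind M := succ(succ(R)); no other remaining equation mentions M. Substituting into the earlier binding gives W := succ(succ(R)).
Decompose succ/1: node(succ(5),a,node(N,1,5)) = node(N,a,R).
Decompose node/3: succ(5) = N,  a = a,  node(N,1,5) = R.
Bind N := succ(5); substituting into the one remaining equation that mentions N gives: node(succ(5),1,5) = R.
Delete trivial equation a = a.
Bind R := node(succ(5),1,5). Substituting into the earlier bindings gives W := succ(succ(node(succ(5),1,5))), M := succ(succ(node(succ(5),1,5))).
MGU = { W ↦ succ(succ(node(succ(5),1,5))), B ↦ 5, M ↦ succ(succ(node(succ(5),1,5))), N ↦ succ(5), R ↦ node(succ(5),1,5) }, so M ↦ succ(succ(node(succ(5),1,5))).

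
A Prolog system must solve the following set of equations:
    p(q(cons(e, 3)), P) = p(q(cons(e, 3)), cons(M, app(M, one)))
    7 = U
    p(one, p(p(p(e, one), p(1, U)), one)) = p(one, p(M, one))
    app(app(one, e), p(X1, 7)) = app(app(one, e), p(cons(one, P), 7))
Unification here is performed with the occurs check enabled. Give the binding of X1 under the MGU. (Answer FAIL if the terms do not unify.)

Decompose p/2: q(cons(e, 3)) = q(cons(e, 3)),  P = cons(M, app(M, one)).
Delete trivial equation q(cons(e, 3)) = q(cons(e, 3)).
Bind P := cons(M, app(M, one)); substituting into the one remaining equation that mentions P gives: app(app(one, e), p(X1, 7)) = app(app(one, e), p(cons(one, cons(M, app(M, one))), 7)).
Bind U := 7; substituting into the one remaining equation that mentions U gives: p(one, p(p(p(e, one), p(1, 7)), one)) = p(one, p(M, one)).
Decompose p/2: one = one,  p(p(p(e, one), p(1, 7)), one) = p(M, one).
Delete trivial equation one = one.
Decompose p/2: p(p(e, one), p(1, 7)) = M,  one = one.
Bind M := p(p(e, one), p(1, 7)); substituting into the one remaining equation that mentions M gives: app(app(one, e), p(X1, 7)) = app(app(one, e), p(cons(one, cons(p(p(e, one), p(1, 7)), app(p(p(e, one), p(1, 7)), one))), 7)). Substituting into the earlier binding gives P := cons(p(p(e, one), p(1, 7)), app(p(p(e, one), p(1, 7)), one)).
Delete trivial equation one = one.
Decompose app/2: app(one, e) = app(one, e),  p(X1, 7) = p(cons(one, cons(p(p(e, one), p(1, 7)), app(p(p(e, one), p(1, 7)), one))), 7).
Delete trivial equation app(one, e) = app(one, e).
Decompose p/2: X1 = cons(one, cons(p(p(e, one), p(1, 7)), app(p(p(e, one), p(1, 7)), one))),  7 = 7.
Bind X1 := cons(one, cons(p(p(e, one), p(1, 7)), app(p(p(e, one), p(1, 7)), one))); no other remaining equation mentions X1.
Delete trivial equation 7 = 7.
MGU = { P = cons(p(p(e, one), p(1, 7)), app(p(p(e, one), p(1, 7)), one)), U = 7, M = p(p(e, one), p(1, 7)), X1 = cons(one, cons(p(p(e, one), p(1, 7)), app(p(p(e, one), p(1, 7)), one))) }, so X1 = cons(one, cons(p(p(e, one), p(1, 7)), app(p(p(e, one), p(1, 7)), one))).

cons(one, cons(p(p(e, one), p(1, 7)), app(p(p(e, one), p(1, 7)), one)))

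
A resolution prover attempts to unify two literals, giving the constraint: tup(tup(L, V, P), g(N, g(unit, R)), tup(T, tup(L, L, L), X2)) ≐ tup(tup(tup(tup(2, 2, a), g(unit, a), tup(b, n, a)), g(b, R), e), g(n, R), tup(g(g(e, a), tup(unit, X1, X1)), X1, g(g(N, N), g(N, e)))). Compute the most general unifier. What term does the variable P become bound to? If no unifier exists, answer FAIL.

Decompose tup/3: tup(L, V, P) ≐ tup(tup(tup(2, 2, a), g(unit, a), tup(b, n, a)), g(b, R), e),  g(N, g(unit, R)) ≐ g(n, R),  tup(T, tup(L, L, L), X2) ≐ tup(g(g(e, a), tup(unit, X1, X1)), X1, g(g(N, N), g(N, e))).
Decompose tup/3: L ≐ tup(tup(2, 2, a), g(unit, a), tup(b, n, a)),  V ≐ g(b, R),  P ≐ e.
Bind L := tup(tup(2, 2, a), g(unit, a), tup(b, n, a)); substituting into the one remaining equation that mentions L gives: tup(T, tup(tup(tup(2, 2, a), g(unit, a), tup(b, n, a)), tup(tup(2, 2, a), g(unit, a), tup(b, n, a)), tup(tup(2, 2, a), g(unit, a), tup(b, n, a))), X2) ≐ tup(g(g(e, a), tup(unit, X1, X1)), X1, g(g(N, N), g(N, e))).
Bind V := g(b, R); no other remaining equation mentions V.
Bind P := e; no other remaining equation mentions P.
Decompose g/2: N ≐ n,  g(unit, R) ≐ R.
Bind N := n; substituting into the one remaining equation that mentions N gives: tup(T, tup(tup(tup(2, 2, a), g(unit, a), tup(b, n, a)), tup(tup(2, 2, a), g(unit, a), tup(b, n, a)), tup(tup(2, 2, a), g(unit, a), tup(b, n, a))), X2) ≐ tup(g(g(e, a), tup(unit, X1, X1)), X1, g(g(n, n), g(n, e))).
Occurs check fails: R occurs in g(unit, R); the equation R ≐ g(unit, R) has no finite solution.

FAIL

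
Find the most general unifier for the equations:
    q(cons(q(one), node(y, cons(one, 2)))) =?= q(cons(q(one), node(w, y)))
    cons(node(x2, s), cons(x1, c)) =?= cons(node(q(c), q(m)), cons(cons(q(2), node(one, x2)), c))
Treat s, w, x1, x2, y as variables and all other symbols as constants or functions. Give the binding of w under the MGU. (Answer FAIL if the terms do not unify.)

Decompose q/1: cons(q(one), node(y, cons(one, 2))) =?= cons(q(one), node(w, y)).
Decompose cons/2: q(one) =?= q(one),  node(y, cons(one, 2)) =?= node(w, y).
Delete trivial equation q(one) =?= q(one).
Decompose node/2: y =?= w,  cons(one, 2) =?= y.
Bind y := w; substituting into the one remaining equation that mentions y gives: cons(one, 2) =?= w.
Bind w := cons(one, 2); no other remaining equation mentions w. Substituting into the earlier binding gives y := cons(one, 2).
Decompose cons/2: node(x2, s) =?= node(q(c), q(m)),  cons(x1, c) =?= cons(cons(q(2), node(one, x2)), c).
Decompose node/2: x2 =?= q(c),  s =?= q(m).
Bind x2 := q(c); substituting into the one remaining equation that mentions x2 gives: cons(x1, c) =?= cons(cons(q(2), node(one, q(c))), c).
Bind s := q(m); no other remaining equation mentions s.
Decompose cons/2: x1 =?= cons(q(2), node(one, q(c))),  c =?= c.
Bind x1 := cons(q(2), node(one, q(c))); no other remaining equation mentions x1.
Delete trivial equation c =?= c.
MGU = { y := cons(one, 2), w := cons(one, 2), x2 := q(c), s := q(m), x1 := cons(q(2), node(one, q(c))) }, so w := cons(one, 2).

cons(one, 2)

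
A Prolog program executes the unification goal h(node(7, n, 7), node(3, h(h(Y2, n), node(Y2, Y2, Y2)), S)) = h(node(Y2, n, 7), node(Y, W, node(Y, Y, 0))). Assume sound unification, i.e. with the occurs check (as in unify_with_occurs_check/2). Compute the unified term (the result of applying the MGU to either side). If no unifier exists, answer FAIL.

h(node(7, n, 7), node(3, h(h(7, n), node(7, 7, 7)), node(3, 3, 0)))

Decompose h/2: node(7, n, 7) = node(Y2, n, 7),  node(3, h(h(Y2, n), node(Y2, Y2, Y2)), S) = node(Y, W, node(Y, Y, 0)).
Decompose node/3: 7 = Y2,  n = n,  7 = 7.
Bind Y2 := 7; substituting into the one remaining equation that mentions Y2 gives: node(3, h(h(7, n), node(7, 7, 7)), S) = node(Y, W, node(Y, Y, 0)).
Delete trivial equation n = n.
Delete trivial equation 7 = 7.
Decompose node/3: 3 = Y,  h(h(7, n), node(7, 7, 7)) = W,  S = node(Y, Y, 0).
Bind Y := 3; substituting into the one remaining equation that mentions Y gives: S = node(3, 3, 0).
Bind W := h(h(7, n), node(7, 7, 7)); no other remaining equation mentions W.
Bind S := node(3, 3, 0).
Applying the MGU to either side gives h(node(7, n, 7), node(3, h(h(7, n), node(7, 7, 7)), node(3, 3, 0))).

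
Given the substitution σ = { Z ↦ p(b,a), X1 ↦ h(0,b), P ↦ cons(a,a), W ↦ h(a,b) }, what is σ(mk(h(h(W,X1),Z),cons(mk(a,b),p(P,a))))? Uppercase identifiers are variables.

mk(h(h(h(a,b),h(0,b)),p(b,a)),cons(mk(a,b),p(cons(a,a),a)))

Replace each occurrence of Z with p(b,a).
Replace each occurrence of X1 with h(0,b).
Replace each occurrence of P with cons(a,a).
Replace each occurrence of W with h(a,b).
Result: mk(h(h(h(a,b),h(0,b)),p(b,a)),cons(mk(a,b),p(cons(a,a),a))).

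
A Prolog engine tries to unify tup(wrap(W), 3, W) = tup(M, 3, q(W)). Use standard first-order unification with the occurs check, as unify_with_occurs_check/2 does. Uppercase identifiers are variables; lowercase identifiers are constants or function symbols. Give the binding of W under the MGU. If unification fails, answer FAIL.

Decompose tup/3: wrap(W) = M,  3 = 3,  W = q(W).
Bind M := wrap(W); no other remaining equation mentions M.
Delete trivial equation 3 = 3.
Occurs check fails: W occurs in q(W); the equation W = q(W) has no finite solution.

FAIL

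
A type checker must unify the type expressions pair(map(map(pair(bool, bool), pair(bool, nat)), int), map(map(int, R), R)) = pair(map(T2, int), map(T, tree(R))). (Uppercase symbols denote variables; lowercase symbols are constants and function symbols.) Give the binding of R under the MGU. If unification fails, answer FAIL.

FAIL

Decompose pair/2: map(map(pair(bool, bool), pair(bool, nat)), int) = map(T2, int),  map(map(int, R), R) = map(T, tree(R)).
Decompose map/2: map(pair(bool, bool), pair(bool, nat)) = T2,  int = int.
Bind T2 := map(pair(bool, bool), pair(bool, nat)); no other remaining equation mentions T2.
Delete trivial equation int = int.
Decompose map/2: map(int, R) = T,  R = tree(R).
Bind T := map(int, R); no other remaining equation mentions T.
Occurs check fails: R occurs in tree(R); the equation R = tree(R) has no finite solution.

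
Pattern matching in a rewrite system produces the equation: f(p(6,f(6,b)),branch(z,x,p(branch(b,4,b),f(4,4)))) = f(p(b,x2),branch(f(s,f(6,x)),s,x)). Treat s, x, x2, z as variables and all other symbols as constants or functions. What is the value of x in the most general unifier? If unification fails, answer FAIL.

FAIL

Decompose f/2: p(6,f(6,b)) = p(b,x2),  branch(z,x,p(branch(b,4,b),f(4,4))) = branch(f(s,f(6,x)),s,x).
Decompose p/2: 6 = b,  f(6,b) = x2.
Clash: constants 6 and b differ; no unifier exists.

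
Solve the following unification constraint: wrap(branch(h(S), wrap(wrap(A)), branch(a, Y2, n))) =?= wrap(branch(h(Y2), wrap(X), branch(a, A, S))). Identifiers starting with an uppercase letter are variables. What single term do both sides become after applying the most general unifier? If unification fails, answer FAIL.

wrap(branch(h(n), wrap(wrap(n)), branch(a, n, n)))

Decompose wrap/1: branch(h(S), wrap(wrap(A)), branch(a, Y2, n)) =?= branch(h(Y2), wrap(X), branch(a, A, S)).
Decompose branch/3: h(S) =?= h(Y2),  wrap(wrap(A)) =?= wrap(X),  branch(a, Y2, n) =?= branch(a, A, S).
Decompose h/1: S =?= Y2.
Bind S := Y2; substituting into the one remaining equation that mentions S gives: branch(a, Y2, n) =?= branch(a, A, Y2).
Decompose wrap/1: wrap(A) =?= X.
Bind X := wrap(A); no other remaining equation mentions X.
Decompose branch/3: a =?= a,  Y2 =?= A,  n =?= Y2.
Delete trivial equation a =?= a.
Bind Y2 := A; substituting into the remaining equation gives: n =?= A. Substituting into the earlier binding gives S := A.
Bind A := n. Substituting into the earlier bindings gives S := n, X := wrap(n), Y2 := n.
Applying the MGU to either side gives wrap(branch(h(n), wrap(wrap(n)), branch(a, n, n))).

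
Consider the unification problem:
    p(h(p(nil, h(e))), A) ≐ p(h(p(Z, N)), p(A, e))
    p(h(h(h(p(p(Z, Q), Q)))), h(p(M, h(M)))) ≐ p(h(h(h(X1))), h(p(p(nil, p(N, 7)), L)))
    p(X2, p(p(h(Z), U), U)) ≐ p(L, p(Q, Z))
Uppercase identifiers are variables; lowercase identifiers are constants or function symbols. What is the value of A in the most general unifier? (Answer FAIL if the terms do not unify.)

FAIL

Decompose p/2: h(p(nil, h(e))) ≐ h(p(Z, N)),  A ≐ p(A, e).
Decompose h/1: p(nil, h(e)) ≐ p(Z, N).
Decompose p/2: nil ≐ Z,  h(e) ≐ N.
Bind Z := nil; substituting into the 2 remaining equations that mention Z gives: p(h(h(h(p(p(nil, Q), Q)))), h(p(M, h(M)))) ≐ p(h(h(h(X1))), h(p(p(nil, p(N, 7)), L))),  p(X2, p(p(h(nil), U), U)) ≐ p(L, p(Q, nil)).
Bind N := h(e); substituting into the one remaining equation that mentions N gives: p(h(h(h(p(p(nil, Q), Q)))), h(p(M, h(M)))) ≐ p(h(h(h(X1))), h(p(p(nil, p(h(e), 7)), L))).
Occurs check fails: A occurs in p(A, e); the equation A ≐ p(A, e) has no finite solution.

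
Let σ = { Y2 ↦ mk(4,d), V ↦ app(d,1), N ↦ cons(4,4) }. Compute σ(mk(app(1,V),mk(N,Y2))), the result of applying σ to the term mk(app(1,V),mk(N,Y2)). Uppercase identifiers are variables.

Replace each occurrence of Y2 with mk(4,d).
Replace each occurrence of V with app(d,1).
Replace each occurrence of N with cons(4,4).
Result: mk(app(1,app(d,1)),mk(cons(4,4),mk(4,d))).

mk(app(1,app(d,1)),mk(cons(4,4),mk(4,d)))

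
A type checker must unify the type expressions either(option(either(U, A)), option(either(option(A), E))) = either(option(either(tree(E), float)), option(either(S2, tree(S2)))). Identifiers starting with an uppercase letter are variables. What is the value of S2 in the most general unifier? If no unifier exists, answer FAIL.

Decompose either/2: option(either(U, A)) = option(either(tree(E), float)),  option(either(option(A), E)) = option(either(S2, tree(S2))).
Decompose option/1: either(U, A) = either(tree(E), float).
Decompose either/2: U = tree(E),  A = float.
Bind U := tree(E); no other remaining equation mentions U.
Bind A := float; substituting into the remaining equation gives: option(either(option(float), E)) = option(either(S2, tree(S2))).
Decompose option/1: either(option(float), E) = either(S2, tree(S2)).
Decompose either/2: option(float) = S2,  E = tree(S2).
Bind S2 := option(float); substituting into the remaining equation gives: E = tree(option(float)).
Bind E := tree(option(float)). Substituting into the earlier binding gives U := tree(tree(option(float))).
MGU = { U -> tree(tree(option(float))), A -> float, S2 -> option(float), E -> tree(option(float)) }, so S2 -> option(float).

option(float)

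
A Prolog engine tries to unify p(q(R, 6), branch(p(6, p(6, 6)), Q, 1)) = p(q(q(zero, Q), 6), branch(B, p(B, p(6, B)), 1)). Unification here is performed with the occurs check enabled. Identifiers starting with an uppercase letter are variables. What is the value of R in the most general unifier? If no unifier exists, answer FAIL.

q(zero, p(p(6, p(6, 6)), p(6, p(6, p(6, 6)))))

Decompose p/2: q(R, 6) = q(q(zero, Q), 6),  branch(p(6, p(6, 6)), Q, 1) = branch(B, p(B, p(6, B)), 1).
Decompose q/2: R = q(zero, Q),  6 = 6.
Bind R := q(zero, Q); no other remaining equation mentions R.
Delete trivial equation 6 = 6.
Decompose branch/3: p(6, p(6, 6)) = B,  Q = p(B, p(6, B)),  1 = 1.
Bind B := p(6, p(6, 6)); substituting into the one remaining equation that mentions B gives: Q = p(p(6, p(6, 6)), p(6, p(6, p(6, 6)))).
Bind Q := p(p(6, p(6, 6)), p(6, p(6, p(6, 6)))); no other remaining equation mentions Q. Substituting into the earlier binding gives R := q(zero, p(p(6, p(6, 6)), p(6, p(6, p(6, 6))))).
Delete trivial equation 1 = 1.
MGU = { R = q(zero, p(p(6, p(6, 6)), p(6, p(6, p(6, 6))))), B = p(6, p(6, 6)), Q = p(p(6, p(6, 6)), p(6, p(6, p(6, 6)))) }, so R = q(zero, p(p(6, p(6, 6)), p(6, p(6, p(6, 6))))).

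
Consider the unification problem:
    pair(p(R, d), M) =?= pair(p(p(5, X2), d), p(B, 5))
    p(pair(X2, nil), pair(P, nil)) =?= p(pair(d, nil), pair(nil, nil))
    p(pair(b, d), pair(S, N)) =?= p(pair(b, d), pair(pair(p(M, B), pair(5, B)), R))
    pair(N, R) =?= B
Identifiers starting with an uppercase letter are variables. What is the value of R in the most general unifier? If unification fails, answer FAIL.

Decompose pair/2: p(R, d) =?= p(p(5, X2), d),  M =?= p(B, 5).
Decompose p/2: R =?= p(5, X2),  d =?= d.
Bind R := p(5, X2); substituting into the 2 remaining equations that mention R gives: p(pair(b, d), pair(S, N)) =?= p(pair(b, d), pair(pair(p(M, B), pair(5, B)), p(5, X2))),  pair(N, p(5, X2)) =?= B.
Delete trivial equation d =?= d.
Bind M := p(B, 5); substituting into the one remaining equation that mentions M gives: p(pair(b, d), pair(S, N)) =?= p(pair(b, d), pair(pair(p(p(B, 5), B), pair(5, B)), p(5, X2))).
Decompose p/2: pair(X2, nil) =?= pair(d, nil),  pair(P, nil) =?= pair(nil, nil).
Decompose pair/2: X2 =?= d,  nil =?= nil.
Bind X2 := d; substituting into the 2 remaining equations that mention X2 gives: p(pair(b, d), pair(S, N)) =?= p(pair(b, d), pair(pair(p(p(B, 5), B), pair(5, B)), p(5, d))),  pair(N, p(5, d)) =?= B. Substituting into the earlier binding gives R := p(5, d).
Delete trivial equation nil =?= nil.
Decompose pair/2: P =?= nil,  nil =?= nil.
Bind P := nil; no other remaining equation mentions P.
Delete trivial equation nil =?= nil.
Decompose p/2: pair(b, d) =?= pair(b, d),  pair(S, N) =?= pair(pair(p(p(B, 5), B), pair(5, B)), p(5, d)).
Delete trivial equation pair(b, d) =?= pair(b, d).
Decompose pair/2: S =?= pair(p(p(B, 5), B), pair(5, B)),  N =?= p(5, d).
Bind S := pair(p(p(B, 5), B), pair(5, B)); no other remaining equation mentions S.
Bind N := p(5, d); substituting into the remaining equation gives: pair(p(5, d), p(5, d)) =?= B.
Bind B := pair(p(5, d), p(5, d)). Substituting into the earlier bindings gives M := p(pair(p(5, d), p(5, d)), 5), S := pair(p(p(pair(p(5, d), p(5, d)), 5), pair(p(5, d), p(5, d))), pair(5, pair(p(5, d), p(5, d)))).
MGU = { R ↦ p(5, d), M ↦ p(pair(p(5, d), p(5, d)), 5), X2 ↦ d, P ↦ nil, S ↦ pair(p(p(pair(p(5, d), p(5, d)), 5), pair(p(5, d), p(5, d))), pair(5, pair(p(5, d), p(5, d)))), N ↦ p(5, d), B ↦ pair(p(5, d), p(5, d)) }, so R ↦ p(5, d).

p(5, d)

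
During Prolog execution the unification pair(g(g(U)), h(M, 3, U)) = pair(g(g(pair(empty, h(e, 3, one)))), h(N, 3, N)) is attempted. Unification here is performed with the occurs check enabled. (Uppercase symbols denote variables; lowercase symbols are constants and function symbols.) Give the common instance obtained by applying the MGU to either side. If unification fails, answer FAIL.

pair(g(g(pair(empty, h(e, 3, one)))), h(pair(empty, h(e, 3, one)), 3, pair(empty, h(e, 3, one))))

Decompose pair/2: g(g(U)) = g(g(pair(empty, h(e, 3, one)))),  h(M, 3, U) = h(N, 3, N).
Decompose g/1: g(U) = g(pair(empty, h(e, 3, one))).
Decompose g/1: U = pair(empty, h(e, 3, one)).
Bind U := pair(empty, h(e, 3, one)); substituting into the remaining equation gives: h(M, 3, pair(empty, h(e, 3, one))) = h(N, 3, N).
Decompose h/3: M = N,  3 = 3,  pair(empty, h(e, 3, one)) = N.
Bind M := N; no other remaining equation mentions M.
Delete trivial equation 3 = 3.
Bind N := pair(empty, h(e, 3, one)). Substituting into the earlier binding gives M := pair(empty, h(e, 3, one)).
Applying the MGU to either side gives pair(g(g(pair(empty, h(e, 3, one)))), h(pair(empty, h(e, 3, one)), 3, pair(empty, h(e, 3, one)))).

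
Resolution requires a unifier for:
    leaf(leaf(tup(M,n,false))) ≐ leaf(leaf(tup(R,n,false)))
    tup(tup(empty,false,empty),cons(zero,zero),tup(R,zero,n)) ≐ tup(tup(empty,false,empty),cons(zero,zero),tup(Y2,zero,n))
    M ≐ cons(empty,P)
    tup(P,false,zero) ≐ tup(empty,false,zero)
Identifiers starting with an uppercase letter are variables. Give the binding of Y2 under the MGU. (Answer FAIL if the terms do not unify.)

cons(empty,empty)

Decompose leaf/1: leaf(tup(M,n,false)) ≐ leaf(tup(R,n,false)).
Decompose leaf/1: tup(M,n,false) ≐ tup(R,n,false).
Decompose tup/3: M ≐ R,  n ≐ n,  false ≐ false.
Bind M := R; substituting into the one remaining equation that mentions M gives: R ≐ cons(empty,P).
Delete trivial equation n ≐ n.
Delete trivial equation false ≐ false.
Decompose tup/3: tup(empty,false,empty) ≐ tup(empty,false,empty),  cons(zero,zero) ≐ cons(zero,zero),  tup(R,zero,n) ≐ tup(Y2,zero,n).
Delete trivial equation tup(empty,false,empty) ≐ tup(empty,false,empty).
Delete trivial equation cons(zero,zero) ≐ cons(zero,zero).
Decompose tup/3: R ≐ Y2,  zero ≐ zero,  n ≐ n.
Bind R := Y2; substituting into the one remaining equation that mentions R gives: Y2 ≐ cons(empty,P). Substituting into the earlier binding gives M := Y2.
Delete trivial equation zero ≐ zero.
Delete trivial equation n ≐ n.
Bind Y2 := cons(empty,P); no other remaining equation mentions Y2. Substituting into the earlier bindings gives M := cons(empty,P), R := cons(empty,P).
Decompose tup/3: P ≐ empty,  false ≐ false,  zero ≐ zero.
Bind P := empty; no other remaining equation mentions P. Substituting into the earlier bindings gives M := cons(empty,empty), R := cons(empty,empty), Y2 := cons(empty,empty).
Delete trivial equation false ≐ false.
Delete trivial equation zero ≐ zero.
MGU = { M ↦ cons(empty,empty), R ↦ cons(empty,empty), Y2 ↦ cons(empty,empty), P ↦ empty }, so Y2 ↦ cons(empty,empty).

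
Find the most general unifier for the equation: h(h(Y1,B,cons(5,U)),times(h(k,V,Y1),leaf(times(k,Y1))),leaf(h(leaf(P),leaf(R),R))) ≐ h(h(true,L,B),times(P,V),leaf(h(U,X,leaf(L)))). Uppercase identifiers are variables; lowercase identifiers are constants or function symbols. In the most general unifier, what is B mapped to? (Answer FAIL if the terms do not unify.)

cons(5,leaf(h(k,leaf(times(k,true)),true)))

Decompose h/3: h(Y1,B,cons(5,U)) ≐ h(true,L,B),  times(h(k,V,Y1),leaf(times(k,Y1))) ≐ times(P,V),  leaf(h(leaf(P),leaf(R),R)) ≐ leaf(h(U,X,leaf(L))).
Decompose h/3: Y1 ≐ true,  B ≐ L,  cons(5,U) ≐ B.
Bind Y1 := true; substituting into the one remaining equation that mentions Y1 gives: times(h(k,V,true),leaf(times(k,true))) ≐ times(P,V).
Bind B := L; substituting into the one remaining equation that mentions B gives: cons(5,U) ≐ L.
Bind L := cons(5,U); substituting into the one remaining equation that mentions L gives: leaf(h(leaf(P),leaf(R),R)) ≐ leaf(h(U,X,leaf(cons(5,U)))). Substituting into the earlier binding gives B := cons(5,U).
Decompose times/2: h(k,V,true) ≐ P,  leaf(times(k,true)) ≐ V.
Bind P := h(k,V,true); substituting into the one remaining equation that mentions P gives: leaf(h(leaf(h(k,V,true)),leaf(R),R)) ≐ leaf(h(U,X,leaf(cons(5,U)))).
Bind V := leaf(times(k,true)); substituting into the remaining equation gives: leaf(h(leaf(h(k,leaf(times(k,true)),true)),leaf(R),R)) ≐ leaf(h(U,X,leaf(cons(5,U)))). Substituting into the earlier binding gives P := h(k,leaf(times(k,true)),true).
Decompose leaf/1: h(leaf(h(k,leaf(times(k,true)),true)),leaf(R),R) ≐ h(U,X,leaf(cons(5,U))).
Decompose h/3: leaf(h(k,leaf(times(k,true)),true)) ≐ U,  leaf(R) ≐ X,  R ≐ leaf(cons(5,U)).
Bind U := leaf(h(k,leaf(times(k,true)),true)); substituting into the one remaining equation that mentions U gives: R ≐ leaf(cons(5,leaf(h(k,leaf(times(k,true)),true)))). Substituting into the earlier bindings gives B := cons(5,leaf(h(k,leaf(times(k,true)),true))), L := cons(5,leaf(h(k,leaf(times(k,true)),true))).
Bind X := leaf(R); no other remaining equation mentions X.
Bind R := leaf(cons(5,leaf(h(k,leaf(times(k,true)),true)))). Substituting into the earlier binding gives X := leaf(leaf(cons(5,leaf(h(k,leaf(times(k,true)),true))))).
MGU = { Y1 := true, B := cons(5,leaf(h(k,leaf(times(k,true)),true))), L := cons(5,leaf(h(k,leaf(times(k,true)),true))), P := h(k,leaf(times(k,true)),true), V := leaf(times(k,true)), U := leaf(h(k,leaf(times(k,true)),true)), X := leaf(leaf(cons(5,leaf(h(k,leaf(times(k,true)),true))))), R := leaf(cons(5,leaf(h(k,leaf(times(k,true)),true)))) }, so B := cons(5,leaf(h(k,leaf(times(k,true)),true))).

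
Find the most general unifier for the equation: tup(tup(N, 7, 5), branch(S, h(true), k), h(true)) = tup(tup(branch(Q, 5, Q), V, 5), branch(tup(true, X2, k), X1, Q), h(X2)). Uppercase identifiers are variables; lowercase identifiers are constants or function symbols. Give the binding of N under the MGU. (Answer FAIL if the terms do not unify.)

Decompose tup/3: tup(N, 7, 5) = tup(branch(Q, 5, Q), V, 5),  branch(S, h(true), k) = branch(tup(true, X2, k), X1, Q),  h(true) = h(X2).
Decompose tup/3: N = branch(Q, 5, Q),  7 = V,  5 = 5.
Bind N := branch(Q, 5, Q); no other remaining equation mentions N.
Bind V := 7; no other remaining equation mentions V.
Delete trivial equation 5 = 5.
Decompose branch/3: S = tup(true, X2, k),  h(true) = X1,  k = Q.
Bind S := tup(true, X2, k); no other remaining equation mentions S.
Bind X1 := h(true); no other remaining equation mentions X1.
Bind Q := k; no other remaining equation mentions Q. Substituting into the earlier binding gives N := branch(k, 5, k).
Decompose h/1: true = X2.
Bind X2 := true. Substituting into the earlier binding gives S := tup(true, true, k).
MGU = { N -> branch(k, 5, k), V -> 7, S -> tup(true, true, k), X1 -> h(true), Q -> k, X2 -> true }, so N -> branch(k, 5, k).

branch(k, 5, k)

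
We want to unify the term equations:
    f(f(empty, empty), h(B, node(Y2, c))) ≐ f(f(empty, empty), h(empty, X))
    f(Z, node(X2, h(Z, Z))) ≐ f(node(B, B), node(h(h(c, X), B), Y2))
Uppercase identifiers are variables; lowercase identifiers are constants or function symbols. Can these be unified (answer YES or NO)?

YES

Decompose f/2: f(empty, empty) ≐ f(empty, empty),  h(B, node(Y2, c)) ≐ h(empty, X).
Delete trivial equation f(empty, empty) ≐ f(empty, empty).
Decompose h/2: B ≐ empty,  node(Y2, c) ≐ X.
Bind B := empty; substituting into the one remaining equation that mentions B gives: f(Z, node(X2, h(Z, Z))) ≐ f(node(empty, empty), node(h(h(c, X), empty), Y2)).
Bind X := node(Y2, c); substituting into the remaining equation gives: f(Z, node(X2, h(Z, Z))) ≐ f(node(empty, empty), node(h(h(c, node(Y2, c)), empty), Y2)).
Decompose f/2: Z ≐ node(empty, empty),  node(X2, h(Z, Z)) ≐ node(h(h(c, node(Y2, c)), empty), Y2).
Bind Z := node(empty, empty); substituting into the remaining equation gives: node(X2, h(node(empty, empty), node(empty, empty))) ≐ node(h(h(c, node(Y2, c)), empty), Y2).
Decompose node/2: X2 ≐ h(h(c, node(Y2, c)), empty),  h(node(empty, empty), node(empty, empty)) ≐ Y2.
Bind X2 := h(h(c, node(Y2, c)), empty); no other remaining equation mentions X2.
Bind Y2 := h(node(empty, empty), node(empty, empty)). Substituting into the earlier bindings gives X := node(h(node(empty, empty), node(empty, empty)), c), X2 := h(h(c, node(h(node(empty, empty), node(empty, empty)), c)), empty).
No equations remain and no clash or occurs-check failure arose, so a unifier exists.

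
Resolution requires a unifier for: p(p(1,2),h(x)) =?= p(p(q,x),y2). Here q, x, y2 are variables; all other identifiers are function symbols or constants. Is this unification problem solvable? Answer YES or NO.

YES

Decompose p/2: p(1,2) =?= p(q,x),  h(x) =?= y2.
Decompose p/2: 1 =?= q,  2 =?= x.
Bind q := 1; no other remaining equation mentions q.
Bind x := 2; substituting into the remaining equation gives: h(2) =?= y2.
Bind y2 := h(2).
No equations remain and no clash or occurs-check failure arose, so a unifier exists.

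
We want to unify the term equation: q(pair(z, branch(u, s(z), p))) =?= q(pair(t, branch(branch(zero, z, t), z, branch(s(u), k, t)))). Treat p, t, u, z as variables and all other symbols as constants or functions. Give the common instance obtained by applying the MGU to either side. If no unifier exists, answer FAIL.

FAIL

Decompose q/1: pair(z, branch(u, s(z), p)) =?= pair(t, branch(branch(zero, z, t), z, branch(s(u), k, t))).
Decompose pair/2: z =?= t,  branch(u, s(z), p) =?= branch(branch(zero, z, t), z, branch(s(u), k, t)).
Bind z := t; substituting into the remaining equation gives: branch(u, s(t), p) =?= branch(branch(zero, t, t), t, branch(s(u), k, t)).
Decompose branch/3: u =?= branch(zero, t, t),  s(t) =?= t,  p =?= branch(s(u), k, t).
Bind u := branch(zero, t, t); substituting into the one remaining equation that mentions u gives: p =?= branch(s(branch(zero, t, t)), k, t).
Occurs check fails: t occurs in s(t); the equation t =?= s(t) has no finite solution.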